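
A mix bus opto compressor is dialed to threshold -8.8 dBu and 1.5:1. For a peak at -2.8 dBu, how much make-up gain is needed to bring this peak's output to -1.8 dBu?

3 dB

The peak compresses to -8.8 + 6/1.5 = -4.8 dBu.
To reach -1.8 dBu requires -1.8 − (-4.8) = 3 dB of make-up.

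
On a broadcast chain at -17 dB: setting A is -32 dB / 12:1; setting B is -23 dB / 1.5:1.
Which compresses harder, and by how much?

A, by 11.75 dB

A: overshoot 15 dB → output overshoot 1.25 dB → GR 13.75 dB.
B: overshoot 6 dB → output overshoot 4 dB → GR 2 dB.
A applies 11.75 dB more gain reduction.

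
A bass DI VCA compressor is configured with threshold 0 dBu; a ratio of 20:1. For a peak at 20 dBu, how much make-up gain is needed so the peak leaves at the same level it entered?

Overshoot 20 dB → 20/20 = 1 dB after compression, so the compressed level is 0 + 1 = 1 dBu.
Make-up = target − compressed = 20 − 1 = 19 dB.

19 dB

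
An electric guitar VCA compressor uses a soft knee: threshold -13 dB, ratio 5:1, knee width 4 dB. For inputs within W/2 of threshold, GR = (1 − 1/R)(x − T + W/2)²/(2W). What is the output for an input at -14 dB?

x − T + W/2 = -14 − (-13) + 2 = 1.
GR = (1 − 1/5) × 1² / 8 = 0.8 × 1 / 8 = 0.1 dB.
Output = -14 − 0.1 = -14.1 dB.

-14.1 dB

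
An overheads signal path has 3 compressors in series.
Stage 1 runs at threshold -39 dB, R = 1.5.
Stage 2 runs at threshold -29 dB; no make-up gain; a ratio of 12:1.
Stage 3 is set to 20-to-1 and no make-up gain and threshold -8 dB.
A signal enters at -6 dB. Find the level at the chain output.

Stage 1: 33 dB above -39 dB, reduced 1.5:1 to 22 dB above → -17 dB.
Stage 2: -17 dB is 12 dB over -29 dB; at 12:1 that becomes 1 dB over, giving -28 dB.
Stage 3: below threshold (-28 ≤ -8); passes unchanged; output -28 dB.

-28 dB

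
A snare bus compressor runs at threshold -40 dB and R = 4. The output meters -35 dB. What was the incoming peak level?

Post-compression overshoot = -35 − (-40) = 5 dB.
Before 4:1 compression the overshoot was 5 × 4 = 20 dB, so input = -40 + 20 = -20 dB.

-20 dB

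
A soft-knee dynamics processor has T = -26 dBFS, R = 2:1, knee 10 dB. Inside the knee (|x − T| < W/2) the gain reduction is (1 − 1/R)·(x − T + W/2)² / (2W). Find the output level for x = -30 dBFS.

-30.025 dBFS

x − T + W/2 = -30 − (-26) + 5 = 1.
GR = (1 − 1/2) × 1² / 20 = 0.5 × 1 / 20 = 0.025 dB.
Output = -30 − 0.025 = -30.025 dBFS.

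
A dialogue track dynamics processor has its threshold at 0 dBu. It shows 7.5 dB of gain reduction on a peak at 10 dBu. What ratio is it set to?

Input overshoot = 10 − 0 = 10 dB.
Output overshoot = 10 − 7.5 = 2.5 dB.
Ratio = input overshoot / output overshoot = 10 / 2.5 = 4.

4:1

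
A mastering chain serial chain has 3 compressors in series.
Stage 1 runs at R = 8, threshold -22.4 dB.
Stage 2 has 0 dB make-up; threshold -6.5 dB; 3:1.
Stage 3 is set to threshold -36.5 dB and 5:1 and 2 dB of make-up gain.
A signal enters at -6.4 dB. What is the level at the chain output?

-31.28 dB

Stage 1: overshoot 16 dB → 16/8 = 2 dB → -20.4 dB.
Stage 2: -20.4 dB ≤ -6.5 dB, so stage 2 doesn't engage; output -20.4 dB.
Stage 3: 16.1 dB above -36.5 dB, reduced 5:1 to 3.22 dB above → -33.28 dB; +2 dB make-up → -31.28 dB.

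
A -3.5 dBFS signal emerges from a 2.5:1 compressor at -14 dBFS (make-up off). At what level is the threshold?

Gain reduction = -3.5 − (-14) = 10.5 dB; output overshoot = GR / (R − 1) = 10.5 / 1.5 = 7 dB.
Threshold = output − output overshoot = -14 − 7 = -21 dBFS.

-21 dBFS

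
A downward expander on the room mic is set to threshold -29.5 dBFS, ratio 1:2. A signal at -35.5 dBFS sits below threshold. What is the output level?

-41.5 dBFS

The input is 6 dB below the -29.5 dBFS threshold.
A 1:2 expander multiplies undershoot by 2: 6 × 2 = 12 dB below threshold.
Output = -29.5 − 12 = -41.5 dBFS.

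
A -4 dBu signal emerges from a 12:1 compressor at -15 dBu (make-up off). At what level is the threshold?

Let T be the threshold. Output overshoot = (input overshoot)/R, so -15 − T = (-4 − T)/12.
12·(-15 − T) = -4 − T → 11·T = -180 − (-4) = -176.
T = -176/11 = -16 dBu.

-16 dBu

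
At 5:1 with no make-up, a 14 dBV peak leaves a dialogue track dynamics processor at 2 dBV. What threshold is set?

Input is 15 dB above T (since output overshoot × R = input overshoot: (2 − T)·5 = 14 − T gives T = -1 dBV).
Check: -1 + (14 − (-1))/5 = -1 + 3 = 2 dBV. ✓

-1 dBV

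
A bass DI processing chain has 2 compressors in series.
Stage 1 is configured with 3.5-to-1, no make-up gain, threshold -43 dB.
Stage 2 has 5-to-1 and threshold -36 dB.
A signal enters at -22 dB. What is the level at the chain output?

-37 dB

Stage 1: 21 dB above -43 dB, reduced 3.5:1 to 6 dB above → -37 dB.
Stage 2: below threshold (-37 ≤ -36); passes unchanged; output -37 dB.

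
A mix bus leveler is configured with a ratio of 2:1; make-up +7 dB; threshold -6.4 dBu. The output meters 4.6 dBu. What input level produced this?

Stripping the +7 dB make-up gives -2.4 dBu at the gain stage.
The compressed level sits -2.4 − (-6.4) = 4 dB over threshold.
Before 2:1 compression the overshoot was 4 × 2 = 8 dB, so input = -6.4 + 8 = 1.6 dBu.

1.6 dBu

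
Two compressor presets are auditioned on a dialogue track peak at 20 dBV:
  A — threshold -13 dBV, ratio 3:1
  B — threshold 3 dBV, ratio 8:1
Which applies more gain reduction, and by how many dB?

A: overshoot 33 dB → output overshoot 11 dB → GR 22 dB.
B: overshoot 17 dB → output overshoot 2.125 dB → GR 14.875 dB.
A applies 7.125 dB more gain reduction.

A, by 7.125 dB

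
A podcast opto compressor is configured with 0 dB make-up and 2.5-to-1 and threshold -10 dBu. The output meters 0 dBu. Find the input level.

Post-compression overshoot = 0 − (-10) = 10 dB.
Input overshoot = R × output overshoot = 25 dB → input = -10 + 25 = 15 dBu.

15 dBu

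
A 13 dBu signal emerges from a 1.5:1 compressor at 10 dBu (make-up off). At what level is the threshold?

4 dBu

Gain reduction = 13 − 10 = 3 dB; output overshoot = GR / (R − 1) = 3 / 0.5 = 6 dB.
Threshold = output − output overshoot = 10 − 6 = 4 dBu.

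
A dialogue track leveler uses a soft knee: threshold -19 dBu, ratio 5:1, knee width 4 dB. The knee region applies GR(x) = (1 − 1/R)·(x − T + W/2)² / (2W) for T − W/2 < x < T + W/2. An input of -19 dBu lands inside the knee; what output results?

x − T + W/2 = -19 − (-19) + 2 = 2.
GR = (1 − 1/5) × 2² / 8 = 0.8 × 4 / 8 = 0.4 dB.
Output = -19 − 0.4 = -19.4 dBu.

-19.4 dBu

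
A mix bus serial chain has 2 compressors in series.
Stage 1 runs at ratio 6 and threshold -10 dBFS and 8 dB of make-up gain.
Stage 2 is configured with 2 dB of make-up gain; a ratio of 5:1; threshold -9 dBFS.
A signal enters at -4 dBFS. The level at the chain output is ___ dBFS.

Stage 1: overshoot 6 dB → 6/6 = 1 dB → -9 dBFS; +8 dB make-up → -1 dBFS.
Stage 2: overshoot 8 dB → 8/5 = 1.6 dB → -7.4 dBFS; +2 dB make-up → -5.4 dBFS.

-5.4 dBFS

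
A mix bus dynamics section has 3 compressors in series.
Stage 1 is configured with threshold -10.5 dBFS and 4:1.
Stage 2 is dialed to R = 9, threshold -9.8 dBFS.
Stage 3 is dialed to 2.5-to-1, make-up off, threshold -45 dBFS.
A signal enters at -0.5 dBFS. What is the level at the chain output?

Stage 1: -0.5 dBFS is 10 dB over -10.5 dBFS; at 4:1 that becomes 2.5 dB over, giving -8 dBFS.
Stage 2: 1.8 dB above -9.8 dBFS, reduced 9:1 to 0.2 dB above → -9.6 dBFS.
Stage 3: overshoot 35.4 dB → 35.4/2.5 = 14.16 dB → -30.84 dBFS.

-30.84 dBFS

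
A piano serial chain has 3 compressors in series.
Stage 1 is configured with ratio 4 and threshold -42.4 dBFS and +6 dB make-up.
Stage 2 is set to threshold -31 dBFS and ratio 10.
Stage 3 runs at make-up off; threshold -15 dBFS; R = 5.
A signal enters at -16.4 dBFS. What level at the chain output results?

Stage 1: overshoot 26 dB → 26/4 = 6.5 dB → -35.9 dBFS; +6 dB make-up → -29.9 dBFS.
Stage 2: 1.1 dB above -31 dBFS, reduced 10:1 to 0.11 dB above → -30.89 dBFS.
Stage 3: -30.89 dBFS ≤ -15 dBFS, so stage 3 doesn't engage; output -30.89 dBFS.

-30.89 dBFS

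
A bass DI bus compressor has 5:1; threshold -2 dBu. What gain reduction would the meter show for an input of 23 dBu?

The signal is 25 dB above threshold.
A 5:1 ratio leaves 5 dB of that excess.
Gain reduction = 25 − 5 = 20 dB.

20 dB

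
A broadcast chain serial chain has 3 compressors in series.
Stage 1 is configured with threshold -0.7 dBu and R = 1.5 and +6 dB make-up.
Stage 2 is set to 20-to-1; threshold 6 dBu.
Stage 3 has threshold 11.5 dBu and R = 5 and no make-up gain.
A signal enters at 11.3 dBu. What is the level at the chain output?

6.365 dBu

Stage 1: 12 dB above -0.7 dBu, reduced 1.5:1 to 8 dB above → 7.3 dBu; +6 dB make-up → 13.3 dBu.
Stage 2: 13.3 dBu is 7.3 dB over 6 dBu; at 20:1 that becomes 0.365 dB over, giving 6.365 dBu.
Stage 3: 6.365 dBu is at or below the 11.5 dBu threshold — no compression; output 6.365 dBu.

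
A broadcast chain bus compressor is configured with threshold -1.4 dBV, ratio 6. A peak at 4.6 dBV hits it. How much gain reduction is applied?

Overshoot = 4.6 − (-1.4) = 6 dB.
After 6:1 compression the overshoot becomes 6/6 = 1 dB.
So the signal is attenuated by 6 − 1 = 5 dB.

5 dB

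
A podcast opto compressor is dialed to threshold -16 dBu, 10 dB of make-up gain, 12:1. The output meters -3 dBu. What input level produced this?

20 dBu

Before make-up, the level was -3 − 10 = -13 dBu.
That's 3 dB above the -16 dBu threshold.
Before 12:1 compression the overshoot was 3 × 12 = 36 dB, so input = -16 + 36 = 20 dBu.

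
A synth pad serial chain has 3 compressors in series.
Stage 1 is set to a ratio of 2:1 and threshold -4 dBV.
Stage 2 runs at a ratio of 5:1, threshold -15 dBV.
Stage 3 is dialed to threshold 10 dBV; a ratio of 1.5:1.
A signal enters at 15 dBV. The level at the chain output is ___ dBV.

Stage 1: overshoot 19 dB → 19/2 = 9.5 dB → 5.5 dBV.
Stage 2: overshoot 20.5 dB → 20.5/5 = 4.1 dB → -10.9 dBV.
Stage 3: -10.9 dBV is at or below the 10 dBV threshold — no compression; output -10.9 dBV.

-10.9 dBV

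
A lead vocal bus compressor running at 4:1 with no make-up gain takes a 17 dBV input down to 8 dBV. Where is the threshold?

Gain reduction = 17 − 8 = 9 dB; output overshoot = GR / (R − 1) = 9 / 3 = 3 dB.
Threshold = output − output overshoot = 8 − 3 = 5 dBV.

5 dBV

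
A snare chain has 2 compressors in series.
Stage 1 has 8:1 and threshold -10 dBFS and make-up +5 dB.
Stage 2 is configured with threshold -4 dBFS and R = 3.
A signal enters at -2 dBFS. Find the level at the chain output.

-4 dBFS

Stage 1: -2 dBFS is 8 dB over -10 dBFS; at 8:1 that becomes 1 dB over, giving -9 dBFS; +5 dB make-up → -4 dBFS.
Stage 2: below threshold (-4 ≤ -4); passes unchanged; output -4 dBFS.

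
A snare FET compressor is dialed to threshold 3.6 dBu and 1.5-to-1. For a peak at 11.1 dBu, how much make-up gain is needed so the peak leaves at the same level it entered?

2.5 dB

Without make-up, output = threshold + overshoot/1.5 = 3.6 + 5 = 8.6 dBu.
Gap to target: 2.5 dB.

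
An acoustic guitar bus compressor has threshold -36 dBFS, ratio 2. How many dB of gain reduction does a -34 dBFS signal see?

1 dB

Overshoot = -34 − (-36) = 2 dB.
A 2:1 ratio leaves 1 dB of that excess.
GR = overshoot in − overshoot out = 2 − 1 = 1 dB.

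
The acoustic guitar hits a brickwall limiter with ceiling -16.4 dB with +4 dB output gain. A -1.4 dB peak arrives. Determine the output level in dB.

-12.4 dB

At ∞:1, everything above -16.4 dB is held at the ceiling.
Output gain then adds 4 dB: -16.4 + 4 = -12.4 dB.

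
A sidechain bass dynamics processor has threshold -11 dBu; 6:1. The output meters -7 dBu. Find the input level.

13 dBu

The compressed level sits -7 − (-11) = 4 dB over threshold.
Before 6:1 compression the overshoot was 4 × 6 = 24 dB, so input = -11 + 24 = 13 dBu.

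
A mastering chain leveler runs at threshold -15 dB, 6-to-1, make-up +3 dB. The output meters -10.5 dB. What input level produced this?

-6 dB

Stripping the +3 dB make-up gives -13.5 dB at the gain stage.
Post-compression overshoot = -13.5 − (-15) = 1.5 dB.
Input overshoot = R × output overshoot = 9 dB → input = -15 + 9 = -6 dB.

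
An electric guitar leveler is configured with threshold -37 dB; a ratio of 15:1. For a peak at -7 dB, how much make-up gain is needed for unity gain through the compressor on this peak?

Overshoot 30 dB → 30/15 = 2 dB after compression, so the compressed level is -37 + 2 = -35 dB.
Make-up = target − compressed = -7 − (-35) = 28 dB.

28 dB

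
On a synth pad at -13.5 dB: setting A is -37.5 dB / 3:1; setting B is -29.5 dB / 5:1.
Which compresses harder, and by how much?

A: overshoot 24 dB → output overshoot 8 dB → GR 16 dB.
B: overshoot 16 dB → output overshoot 3.2 dB → GR 12.8 dB.
Difference: 3.2 dB in favour of A.

A, by 3.2 dB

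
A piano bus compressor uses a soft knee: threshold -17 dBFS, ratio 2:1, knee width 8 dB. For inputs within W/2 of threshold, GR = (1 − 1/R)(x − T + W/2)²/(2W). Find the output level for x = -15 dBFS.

-16.125 dBFS

x − T + W/2 = -15 − (-17) + 4 = 6.
GR = (1 − 1/2) × 6² / 16 = 0.5 × 36 / 16 = 1.125 dB.
Output = -15 − 1.125 = -16.125 dBFS.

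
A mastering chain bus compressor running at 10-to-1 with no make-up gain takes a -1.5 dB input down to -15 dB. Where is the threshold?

-16.5 dB

Input is 15 dB above T (since output overshoot × R = input overshoot: (-15 − T)·10 = -1.5 − T gives T = -16.5 dB).
Check: -16.5 + (-1.5 − (-16.5))/10 = -16.5 + 1.5 = -15 dB. ✓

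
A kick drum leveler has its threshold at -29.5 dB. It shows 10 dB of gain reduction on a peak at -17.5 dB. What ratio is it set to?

Input overshoot = -17.5 − (-29.5) = 12 dB.
Output overshoot = 12 − 10 = 2 dB.
Ratio = input overshoot / output overshoot = 12 / 2 = 6.

6:1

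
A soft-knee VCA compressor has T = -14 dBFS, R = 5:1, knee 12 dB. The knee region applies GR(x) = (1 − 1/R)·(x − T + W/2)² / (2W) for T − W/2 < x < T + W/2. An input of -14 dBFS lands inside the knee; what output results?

x − T + W/2 = -14 − (-14) + 6 = 6.
GR = (1 − 1/5) × 6² / 24 = 0.8 × 36 / 24 = 1.2 dB.
Output = -14 − 1.2 = -15.2 dBFS.

-15.2 dBFS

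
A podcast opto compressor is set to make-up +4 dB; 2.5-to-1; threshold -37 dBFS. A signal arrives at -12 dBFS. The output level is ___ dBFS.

-23 dBFS

Overshoot: -12 − (-37) = 25 dB.
The 25 dB excess becomes 10 dB after 2.5:1 reduction.
Output = -37 + 10 = -27 dBFS; make-up adds 4 dB, giving -23 dBFS.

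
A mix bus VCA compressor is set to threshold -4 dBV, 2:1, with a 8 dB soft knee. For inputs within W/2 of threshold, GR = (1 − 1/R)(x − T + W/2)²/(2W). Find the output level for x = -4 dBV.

x − T + W/2 = -4 − (-4) + 4 = 4.
GR = (1 − 1/2) × 4² / 16 = 0.5 × 16 / 16 = 0.5 dB.
Output = -4 − 0.5 = -4.5 dBV.

-4.5 dBV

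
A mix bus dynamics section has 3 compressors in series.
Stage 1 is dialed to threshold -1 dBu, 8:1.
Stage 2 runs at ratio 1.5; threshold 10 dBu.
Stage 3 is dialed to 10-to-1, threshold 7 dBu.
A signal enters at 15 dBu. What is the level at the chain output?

1 dBu

Stage 1: 16 dB above -1 dBu, reduced 8:1 to 2 dB above → 1 dBu.
Stage 2: 1 dBu is at or below the 10 dBu threshold — no compression; output 1 dBu.
Stage 3: 1 dBu ≤ 7 dBu, so stage 3 doesn't engage; output 1 dBu.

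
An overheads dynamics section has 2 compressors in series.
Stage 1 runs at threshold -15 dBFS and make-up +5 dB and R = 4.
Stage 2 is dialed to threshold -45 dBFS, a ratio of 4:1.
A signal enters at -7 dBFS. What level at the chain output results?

-35.75 dBFS

Stage 1: -7 dBFS is 8 dB over -15 dBFS; at 4:1 that becomes 2 dB over, giving -13 dBFS; +5 dB make-up → -8 dBFS.
Stage 2: 37 dB above -45 dBFS, reduced 4:1 to 9.25 dB above → -35.75 dBFS.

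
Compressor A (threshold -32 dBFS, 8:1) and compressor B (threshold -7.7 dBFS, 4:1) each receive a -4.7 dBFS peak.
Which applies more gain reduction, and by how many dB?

A: GR = 27.3 − 27.3/8 = 23.8875 dB.
B: GR = 3 − 3/4 = 2.25 dB.
Difference: 21.6375 dB in favour of A.

A, by 21.6375 dB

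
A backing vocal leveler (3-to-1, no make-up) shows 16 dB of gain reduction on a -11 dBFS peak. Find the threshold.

-35 dBFS

Input is 24 dB above T (since output overshoot × R = input overshoot: (-27 − T)·3 = -11 − T gives T = -35 dBFS).
Check: -35 + (-11 − (-35))/3 = -35 + 8 = -27 dBFS. ✓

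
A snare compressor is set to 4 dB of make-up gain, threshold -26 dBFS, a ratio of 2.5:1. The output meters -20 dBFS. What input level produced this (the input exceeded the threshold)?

-21 dBFS

Before make-up, the level was -20 − 4 = -24 dBFS.
That's 2 dB above the -26 dBFS threshold.
Before 2.5:1 compression the overshoot was 2 × 2.5 = 5 dB, so input = -26 + 5 = -21 dBFS.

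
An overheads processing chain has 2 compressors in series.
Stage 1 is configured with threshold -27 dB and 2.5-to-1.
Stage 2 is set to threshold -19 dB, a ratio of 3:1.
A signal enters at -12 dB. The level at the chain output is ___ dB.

-21 dB

Stage 1: -12 dB is 15 dB over -27 dB; at 2.5:1 that becomes 6 dB over, giving -21 dB.
Stage 2: below threshold (-21 ≤ -19); passes unchanged; output -21 dB.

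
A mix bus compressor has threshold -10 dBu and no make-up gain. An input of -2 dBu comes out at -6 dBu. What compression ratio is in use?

Input overshoot = -2 − (-10) = 8 dB; output overshoot = -6 − (-10) = 4 dB.
Ratio = 8 / 4 = 2.

2:1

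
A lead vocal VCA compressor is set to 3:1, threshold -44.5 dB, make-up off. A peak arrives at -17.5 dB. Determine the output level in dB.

Overshoot: -17.5 − (-44.5) = 27 dB.
3:1 compression reduces that to 27/3 = 9 dB over.
Output = -44.5 + 9 = -35.5 dB.

-35.5 dB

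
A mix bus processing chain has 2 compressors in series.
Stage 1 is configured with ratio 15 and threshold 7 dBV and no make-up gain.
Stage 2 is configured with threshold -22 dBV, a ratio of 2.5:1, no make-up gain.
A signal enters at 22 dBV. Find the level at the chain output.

Stage 1: 22 dBV is 15 dB over 7 dBV; at 15:1 that becomes 1 dB over, giving 8 dBV.
Stage 2: 8 dBV is 30 dB over -22 dBV; at 2.5:1 that becomes 12 dB over, giving -10 dBV.

-10 dBV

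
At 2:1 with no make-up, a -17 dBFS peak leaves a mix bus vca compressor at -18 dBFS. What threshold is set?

Let T be the threshold. Output overshoot = (input overshoot)/R, so -18 − T = (-17 − T)/2.
2·(-18 − T) = -17 − T → 1·T = -36 − (-17) = -19.
T = -19/1 = -19 dBFS.

-19 dBFS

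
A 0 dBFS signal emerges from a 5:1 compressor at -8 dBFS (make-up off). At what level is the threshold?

-10 dBFS

Gain reduction = 0 − (-8) = 8 dB; output overshoot = GR / (R − 1) = 8 / 4 = 2 dB.
Threshold = output − output overshoot = -8 − 2 = -10 dBFS.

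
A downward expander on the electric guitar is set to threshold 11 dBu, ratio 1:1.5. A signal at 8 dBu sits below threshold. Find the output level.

Undershoot = 11 − 8 = 3 dB.
At 1:1.5, that expands to 4.5 dB under threshold.
Output = 11 − 4.5 = 6.5 dBu.

6.5 dBu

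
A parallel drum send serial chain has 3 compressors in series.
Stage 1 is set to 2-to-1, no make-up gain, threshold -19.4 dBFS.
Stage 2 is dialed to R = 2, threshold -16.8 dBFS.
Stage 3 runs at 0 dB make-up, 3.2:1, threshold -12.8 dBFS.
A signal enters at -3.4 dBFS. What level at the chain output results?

Stage 1: -3.4 dBFS is 16 dB over -19.4 dBFS; at 2:1 that becomes 8 dB over, giving -11.4 dBFS.
Stage 2: overshoot 5.4 dB → 5.4/2 = 2.7 dB → -14.1 dBFS.
Stage 3: below threshold (-14.1 ≤ -12.8); passes unchanged; output -14.1 dBFS.

-14.1 dBFS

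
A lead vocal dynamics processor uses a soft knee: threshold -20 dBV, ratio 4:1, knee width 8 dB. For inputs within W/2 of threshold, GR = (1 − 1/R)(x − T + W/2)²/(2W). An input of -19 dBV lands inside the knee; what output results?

x − T + W/2 = -19 − (-20) + 4 = 5.
GR = (1 − 1/4) × 5² / 16 = 0.75 × 25 / 16 = 1.171875 dB.
Output = -19 − 1.171875 = -20.171875 dBV.

-20.171875 dBV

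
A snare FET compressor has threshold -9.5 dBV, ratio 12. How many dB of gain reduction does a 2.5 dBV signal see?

11 dB

Overshoot = 2.5 − (-9.5) = 12 dB.
At 12:1, output sits 12/12 = 1 dB above threshold.
GR = overshoot in − overshoot out = 12 − 1 = 11 dB.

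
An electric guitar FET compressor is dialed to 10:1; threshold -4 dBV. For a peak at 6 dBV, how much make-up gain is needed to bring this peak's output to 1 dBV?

4 dB

The peak compresses to -4 + 10/10 = -3 dBV.
To reach 1 dBV requires 1 − (-3) = 4 dB of make-up.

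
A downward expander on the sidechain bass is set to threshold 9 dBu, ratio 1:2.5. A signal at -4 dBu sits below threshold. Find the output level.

Undershoot = 9 − (-4) = 13 dB.
At 1:2.5, that expands to 32.5 dB under threshold.
Output = 9 − 32.5 = -23.5 dBu.

-23.5 dBu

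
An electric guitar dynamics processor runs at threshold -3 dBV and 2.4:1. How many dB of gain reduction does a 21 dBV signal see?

14 dB

Overshoot = 21 − (-3) = 24 dB.
After 2.4:1 compression the overshoot becomes 24/2.4 = 10 dB.
So the signal is attenuated by 24 − 10 = 14 dB.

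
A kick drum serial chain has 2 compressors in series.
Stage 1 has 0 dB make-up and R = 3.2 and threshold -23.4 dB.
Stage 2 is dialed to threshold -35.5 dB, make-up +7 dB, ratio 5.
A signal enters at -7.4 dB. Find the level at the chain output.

-25.08 dB

Stage 1: 16 dB above -23.4 dB, reduced 3.2:1 to 5 dB above → -18.4 dB.
Stage 2: 17.1 dB above -35.5 dB, reduced 5:1 to 3.42 dB above → -32.08 dB; +7 dB make-up → -25.08 dB.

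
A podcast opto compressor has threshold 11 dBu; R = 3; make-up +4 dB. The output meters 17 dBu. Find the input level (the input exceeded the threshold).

17 dBu

Stripping the +4 dB make-up gives 13 dBu at the gain stage.
Post-compression overshoot = 13 − 11 = 2 dB.
Input overshoot = R × output overshoot = 6 dB → input = 11 + 6 = 17 dBu.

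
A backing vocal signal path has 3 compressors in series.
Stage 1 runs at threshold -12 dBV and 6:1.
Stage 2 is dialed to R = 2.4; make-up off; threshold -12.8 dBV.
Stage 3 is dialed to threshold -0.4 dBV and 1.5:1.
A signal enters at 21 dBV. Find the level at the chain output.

-10.175 dBV

Stage 1: 21 dBV is 33 dB over -12 dBV; at 6:1 that becomes 5.5 dB over, giving -6.5 dBV.
Stage 2: overshoot 6.3 dB → 6.3/2.4 = 2.625 dB → -10.175 dBV.
Stage 3: -10.175 dBV is at or below the -0.4 dBV threshold — no compression; output -10.175 dBV.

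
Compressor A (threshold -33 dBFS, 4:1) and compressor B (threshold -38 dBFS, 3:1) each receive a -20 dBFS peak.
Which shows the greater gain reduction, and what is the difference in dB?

A: 13 dB over, compressed to 3.25 dB over, so 9.75 dB of GR.
B: 18 dB over, compressed to 6 dB over, so 12 dB of GR.
B reduces 2.25 dB more.

B, by 2.25 dB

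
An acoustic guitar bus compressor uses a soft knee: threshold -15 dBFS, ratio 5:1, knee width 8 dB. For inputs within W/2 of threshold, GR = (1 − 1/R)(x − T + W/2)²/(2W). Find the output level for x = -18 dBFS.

x − T + W/2 = -18 − (-15) + 4 = 1.
GR = (1 − 1/5) × 1² / 16 = 0.8 × 1 / 16 = 0.05 dB.
Output = -18 − 0.05 = -18.05 dBFS.

-18.05 dBFS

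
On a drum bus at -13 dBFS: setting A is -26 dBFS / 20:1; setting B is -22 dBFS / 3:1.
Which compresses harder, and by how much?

A, by 6.35 dB

A: overshoot 13 dB → output overshoot 0.65 dB → GR 12.35 dB.
B: overshoot 9 dB → output overshoot 3 dB → GR 6 dB.
A applies 6.35 dB more gain reduction.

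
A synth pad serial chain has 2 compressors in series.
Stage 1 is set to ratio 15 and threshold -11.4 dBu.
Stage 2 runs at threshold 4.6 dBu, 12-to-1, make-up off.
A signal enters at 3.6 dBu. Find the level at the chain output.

-10.4 dBu

Stage 1: 3.6 dBu is 15 dB over -11.4 dBu; at 15:1 that becomes 1 dB over, giving -10.4 dBu.
Stage 2: -10.4 dBu ≤ 4.6 dBu, so stage 2 doesn't engage; output -10.4 dBu.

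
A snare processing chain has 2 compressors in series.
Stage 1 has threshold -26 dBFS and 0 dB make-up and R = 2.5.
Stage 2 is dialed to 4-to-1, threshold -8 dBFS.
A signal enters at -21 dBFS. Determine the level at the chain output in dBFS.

-24 dBFS

Stage 1: 5 dB above -26 dBFS, reduced 2.5:1 to 2 dB above → -24 dBFS.
Stage 2: -24 dBFS is at or below the -8 dBFS threshold — no compression; output -24 dBFS.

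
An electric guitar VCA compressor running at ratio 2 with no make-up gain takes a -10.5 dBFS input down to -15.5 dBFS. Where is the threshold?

-20.5 dBFS

Let T be the threshold. Output overshoot = (input overshoot)/R, so -15.5 − T = (-10.5 − T)/2.
2·(-15.5 − T) = -10.5 − T → 1·T = -31 − (-10.5) = -20.5.
T = -20.5/1 = -20.5 dBFS.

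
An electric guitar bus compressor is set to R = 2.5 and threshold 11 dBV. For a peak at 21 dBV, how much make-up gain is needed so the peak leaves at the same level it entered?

6 dB

Without make-up, output = threshold + overshoot/2.5 = 11 + 4 = 15 dBV.
Gap to target: 6 dB.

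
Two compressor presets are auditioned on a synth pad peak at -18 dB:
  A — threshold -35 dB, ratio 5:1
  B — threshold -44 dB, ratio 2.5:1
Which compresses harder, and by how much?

B, by 2 dB

A: overshoot 17 dB → output overshoot 3.4 dB → GR 13.6 dB.
B: overshoot 26 dB → output overshoot 10.4 dB → GR 15.6 dB.
Difference: 2 dB in favour of B.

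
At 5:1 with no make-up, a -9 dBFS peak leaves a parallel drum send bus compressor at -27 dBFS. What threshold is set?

Gain reduction = -9 − (-27) = 18 dB; output overshoot = GR / (R − 1) = 18 / 4 = 4.5 dB.
Threshold = output − output overshoot = -27 − 4.5 = -31.5 dBFS.

-31.5 dBFS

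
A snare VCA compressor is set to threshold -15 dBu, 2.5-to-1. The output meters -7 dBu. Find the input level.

5 dBu

That's 8 dB above the -15 dBu threshold.
Undo the ratio: input overshoot = 8 × 2.5 = 20 dB, giving input = 5 dBu.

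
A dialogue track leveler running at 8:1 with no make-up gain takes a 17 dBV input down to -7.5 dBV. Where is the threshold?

Input is 28 dB above T (since output overshoot × R = input overshoot: (-7.5 − T)·8 = 17 − T gives T = -11 dBV).
Check: -11 + (17 − (-11))/8 = -11 + 3.5 = -7.5 dBV. ✓

-11 dBV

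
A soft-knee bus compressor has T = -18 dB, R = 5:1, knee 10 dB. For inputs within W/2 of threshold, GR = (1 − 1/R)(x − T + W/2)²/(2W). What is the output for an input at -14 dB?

-17.24 dB

x − T + W/2 = -14 − (-18) + 5 = 9.
GR = (1 − 1/5) × 9² / 20 = 0.8 × 81 / 20 = 3.24 dB.
Output = -14 − 3.24 = -17.24 dB.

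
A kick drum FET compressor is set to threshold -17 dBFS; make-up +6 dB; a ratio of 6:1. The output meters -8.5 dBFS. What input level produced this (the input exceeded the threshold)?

-2 dBFS

Stripping the +6 dB make-up gives -14.5 dBFS at the gain stage.
Post-compression overshoot = -14.5 − (-17) = 2.5 dB.
Before 6:1 compression the overshoot was 2.5 × 6 = 15 dB, so input = -17 + 15 = -2 dBFS.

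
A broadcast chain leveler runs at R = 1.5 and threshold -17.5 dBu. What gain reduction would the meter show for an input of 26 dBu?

14.5 dB

Overshoot = 26 − (-17.5) = 43.5 dB.
At 1.5:1, output sits 43.5/1.5 = 29 dB above threshold.
GR = overshoot in − overshoot out = 43.5 − 29 = 14.5 dB.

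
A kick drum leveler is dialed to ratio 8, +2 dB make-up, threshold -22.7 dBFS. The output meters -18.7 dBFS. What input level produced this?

Before make-up, the level was -18.7 − 2 = -20.7 dBFS.
Post-compression overshoot = -20.7 − (-22.7) = 2 dB.
Before 8:1 compression the overshoot was 2 × 8 = 16 dB, so input = -22.7 + 16 = -6.7 dBFS.

-6.7 dBFS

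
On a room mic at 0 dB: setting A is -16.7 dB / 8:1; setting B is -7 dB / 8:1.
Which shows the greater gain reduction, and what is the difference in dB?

A, by 8.4875 dB

A: GR = 16.7 − 16.7/8 = 14.6125 dB.
B: GR = 7 − 7/8 = 6.125 dB.
A applies 8.4875 dB more gain reduction.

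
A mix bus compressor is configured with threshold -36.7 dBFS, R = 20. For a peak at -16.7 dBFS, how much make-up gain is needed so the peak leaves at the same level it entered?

The peak compresses to -36.7 + 20/20 = -35.7 dBFS.
To reach -16.7 dBFS requires -16.7 − (-35.7) = 19 dB of make-up.

19 dB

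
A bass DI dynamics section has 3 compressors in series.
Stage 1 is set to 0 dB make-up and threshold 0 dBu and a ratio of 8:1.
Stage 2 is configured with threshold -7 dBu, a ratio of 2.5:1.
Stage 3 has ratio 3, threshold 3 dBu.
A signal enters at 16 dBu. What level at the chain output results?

Stage 1: 16 dBu is 16 dB over 0 dBu; at 8:1 that becomes 2 dB over, giving 2 dBu.
Stage 2: overshoot 9 dB → 9/2.5 = 3.6 dB → -3.4 dBu.
Stage 3: -3.4 dBu ≤ 3 dBu, so stage 3 doesn't engage; output -3.4 dBu.

-3.4 dBu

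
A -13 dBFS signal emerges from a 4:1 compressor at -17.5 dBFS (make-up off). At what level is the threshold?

-19 dBFS

Let T be the threshold. Output overshoot = (input overshoot)/R, so -17.5 − T = (-13 − T)/4.
4·(-17.5 − T) = -13 − T → 3·T = -70 − (-13) = -57.
T = -57/3 = -19 dBFS.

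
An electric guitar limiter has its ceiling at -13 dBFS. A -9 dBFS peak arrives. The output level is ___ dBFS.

The limiter clamps the peak to its -13 dBFS ceiling.

-13 dBFS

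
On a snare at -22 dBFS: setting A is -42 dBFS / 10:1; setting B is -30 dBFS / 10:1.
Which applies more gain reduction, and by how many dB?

A: 20 dB over, compressed to 2 dB over, so 18 dB of GR.
B: 8 dB over, compressed to 0.8 dB over, so 7.2 dB of GR.
A applies 10.8 dB more gain reduction.

A, by 10.8 dB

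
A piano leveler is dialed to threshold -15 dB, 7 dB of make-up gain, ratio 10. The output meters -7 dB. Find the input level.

Stripping the +7 dB make-up gives -14 dB at the gain stage.
That's 1 dB above the -15 dB threshold.
Before 10:1 compression the overshoot was 1 × 10 = 10 dB, so input = -15 + 10 = -5 dB.

-5 dB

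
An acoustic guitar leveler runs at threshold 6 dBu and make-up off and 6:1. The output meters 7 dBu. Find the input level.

The compressed level sits 7 − 6 = 1 dB over threshold.
Input overshoot = R × output overshoot = 6 dB → input = 6 + 6 = 12 dBu.

12 dBu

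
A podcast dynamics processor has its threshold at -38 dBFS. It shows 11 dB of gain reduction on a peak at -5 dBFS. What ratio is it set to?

1.5:1

Input overshoot = -5 − (-38) = 33 dB.
Output overshoot = 33 − 11 = 22 dB.
Ratio = input overshoot / output overshoot = 33 / 22 = 1.5.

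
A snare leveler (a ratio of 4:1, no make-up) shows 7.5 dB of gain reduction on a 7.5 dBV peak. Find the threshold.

Gain reduction = 7.5 − 0 = 7.5 dB; output overshoot = GR / (R − 1) = 7.5 / 3 = 2.5 dB.
Threshold = output − output overshoot = 0 − 2.5 = -2.5 dBV.

-2.5 dBV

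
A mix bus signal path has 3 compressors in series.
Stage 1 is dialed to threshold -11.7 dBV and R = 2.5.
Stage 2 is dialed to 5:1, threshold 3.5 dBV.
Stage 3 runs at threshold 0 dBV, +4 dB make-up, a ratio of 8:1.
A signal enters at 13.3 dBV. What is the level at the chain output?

Stage 1: overshoot 25 dB → 25/2.5 = 10 dB → -1.7 dBV.
Stage 2: -1.7 dBV ≤ 3.5 dBV, so stage 2 doesn't engage; output -1.7 dBV.
Stage 3: -1.7 dBV is at or below the 0 dBV threshold — no compression; make-up brings it to 2.3 dBV.

2.3 dBV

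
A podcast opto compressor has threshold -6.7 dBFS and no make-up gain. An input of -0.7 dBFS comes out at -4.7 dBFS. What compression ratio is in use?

3:1

Input overshoot = -0.7 − (-6.7) = 6 dB; output overshoot = -4.7 − (-6.7) = 2 dB.
Ratio = 6 / 2 = 3.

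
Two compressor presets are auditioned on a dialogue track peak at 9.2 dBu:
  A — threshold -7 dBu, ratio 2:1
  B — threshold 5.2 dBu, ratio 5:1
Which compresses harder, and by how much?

A: 16.2 dB over, compressed to 8.1 dB over, so 8.1 dB of GR.
B: 4 dB over, compressed to 0.8 dB over, so 3.2 dB of GR.
A reduces 4.9 dB more.

A, by 4.9 dB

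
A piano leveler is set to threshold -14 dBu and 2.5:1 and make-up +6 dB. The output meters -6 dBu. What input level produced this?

-9 dBu

Before make-up, the level was -6 − 6 = -12 dBu.
That's 2 dB above the -14 dBu threshold.
Input overshoot = R × output overshoot = 5 dB → input = -14 + 5 = -9 dBu.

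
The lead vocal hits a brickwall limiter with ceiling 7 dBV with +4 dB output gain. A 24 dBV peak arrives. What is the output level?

11 dBV

A brickwall limiter is an ∞:1 compressor: any input above the ceiling is clamped to 7 dBV.
Output gain then adds 4 dB: 7 + 4 = 11 dBV.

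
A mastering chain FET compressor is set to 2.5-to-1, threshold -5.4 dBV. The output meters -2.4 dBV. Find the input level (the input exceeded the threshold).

The compressed level sits -2.4 − (-5.4) = 3 dB over threshold.
Input overshoot = R × output overshoot = 7.5 dB → input = -5.4 + 7.5 = 2.1 dBV.

2.1 dBV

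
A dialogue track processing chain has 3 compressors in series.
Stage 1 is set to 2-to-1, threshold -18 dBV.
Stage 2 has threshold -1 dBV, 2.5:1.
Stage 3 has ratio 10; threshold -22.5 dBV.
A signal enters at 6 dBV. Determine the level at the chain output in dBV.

-20.85 dBV

Stage 1: overshoot 24 dB → 24/2 = 12 dB → -6 dBV.
Stage 2: -6 dBV ≤ -1 dBV, so stage 2 doesn't engage; output -6 dBV.
Stage 3: -6 dBV is 16.5 dB over -22.5 dBV; at 10:1 that becomes 1.65 dB over, giving -20.85 dBV.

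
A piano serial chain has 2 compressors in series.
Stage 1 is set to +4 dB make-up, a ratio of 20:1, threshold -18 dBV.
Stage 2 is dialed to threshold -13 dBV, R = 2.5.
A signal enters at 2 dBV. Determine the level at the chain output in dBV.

-13 dBV

Stage 1: overshoot 20 dB → 20/20 = 1 dB → -17 dBV; +4 dB make-up → -13 dBV.
Stage 2: -13 dBV is at or below the -13 dBV threshold — no compression; output -13 dBV.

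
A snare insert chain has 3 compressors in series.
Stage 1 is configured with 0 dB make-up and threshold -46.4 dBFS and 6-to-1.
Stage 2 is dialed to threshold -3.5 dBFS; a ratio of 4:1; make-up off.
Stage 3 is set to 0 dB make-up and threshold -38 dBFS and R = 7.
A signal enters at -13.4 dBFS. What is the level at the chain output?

Stage 1: overshoot 33 dB → 33/6 = 5.5 dB → -40.9 dBFS.
Stage 2: -40.9 dBFS ≤ -3.5 dBFS, so stage 2 doesn't engage; output -40.9 dBFS.
Stage 3: -40.9 dBFS is at or below the -38 dBFS threshold — no compression; output -40.9 dBFS.

-40.9 dBFS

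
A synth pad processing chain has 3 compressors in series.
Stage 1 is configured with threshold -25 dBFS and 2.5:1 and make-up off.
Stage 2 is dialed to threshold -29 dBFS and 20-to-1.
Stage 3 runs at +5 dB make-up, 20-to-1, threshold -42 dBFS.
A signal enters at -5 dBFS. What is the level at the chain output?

Stage 1: 20 dB above -25 dBFS, reduced 2.5:1 to 8 dB above → -17 dBFS.
Stage 2: 12 dB above -29 dBFS, reduced 20:1 to 0.6 dB above → -28.4 dBFS.
Stage 3: -28.4 dBFS is 13.6 dB over -42 dBFS; at 20:1 that becomes 0.68 dB over, giving -41.32 dBFS; +5 dB make-up → -36.32 dBFS.

-36.32 dBFS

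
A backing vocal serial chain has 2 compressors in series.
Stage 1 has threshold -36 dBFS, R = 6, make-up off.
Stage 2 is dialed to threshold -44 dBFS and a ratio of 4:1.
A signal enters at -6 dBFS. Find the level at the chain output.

-40.75 dBFS

Stage 1: -6 dBFS is 30 dB over -36 dBFS; at 6:1 that becomes 5 dB over, giving -31 dBFS.
Stage 2: -31 dBFS is 13 dB over -44 dBFS; at 4:1 that becomes 3.25 dB over, giving -40.75 dBFS.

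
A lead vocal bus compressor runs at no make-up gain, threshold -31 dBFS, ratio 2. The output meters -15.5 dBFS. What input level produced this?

0 dBFS

That's 15.5 dB above the -31 dBFS threshold.
Before 2:1 compression the overshoot was 15.5 × 2 = 31 dB, so input = -31 + 31 = 0 dBFS.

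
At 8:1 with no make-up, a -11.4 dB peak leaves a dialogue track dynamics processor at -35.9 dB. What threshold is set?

-39.4 dB

Gain reduction = -11.4 − (-35.9) = 24.5 dB; output overshoot = GR / (R − 1) = 24.5 / 7 = 3.5 dB.
Threshold = output − output overshoot = -35.9 − 3.5 = -39.4 dB.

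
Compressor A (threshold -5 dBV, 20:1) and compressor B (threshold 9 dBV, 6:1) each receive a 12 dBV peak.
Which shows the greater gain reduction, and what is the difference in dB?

A, by 13.65 dB

A: 17 dB over, compressed to 0.85 dB over, so 16.15 dB of GR.
B: 3 dB over, compressed to 0.5 dB over, so 2.5 dB of GR.
A reduces 13.65 dB more.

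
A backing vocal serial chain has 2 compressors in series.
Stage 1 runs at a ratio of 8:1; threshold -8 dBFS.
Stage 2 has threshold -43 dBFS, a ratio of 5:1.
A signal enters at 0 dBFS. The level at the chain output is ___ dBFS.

Stage 1: overshoot 8 dB → 8/8 = 1 dB → -7 dBFS.
Stage 2: 36 dB above -43 dBFS, reduced 5:1 to 7.2 dB above → -35.8 dBFS.

-35.8 dBFS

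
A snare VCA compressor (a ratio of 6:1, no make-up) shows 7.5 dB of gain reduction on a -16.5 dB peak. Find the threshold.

Gain reduction = -16.5 − (-24) = 7.5 dB; output overshoot = GR / (R − 1) = 7.5 / 5 = 1.5 dB.
Threshold = output − output overshoot = -24 − 1.5 = -25.5 dB.

-25.5 dB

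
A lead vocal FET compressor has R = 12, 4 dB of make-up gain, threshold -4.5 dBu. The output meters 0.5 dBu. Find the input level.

7.5 dBu

Before make-up, the level was 0.5 − 4 = -3.5 dBu.
Post-compression overshoot = -3.5 − (-4.5) = 1 dB.
Before 12:1 compression the overshoot was 1 × 12 = 12 dB, so input = -4.5 + 12 = 7.5 dBu.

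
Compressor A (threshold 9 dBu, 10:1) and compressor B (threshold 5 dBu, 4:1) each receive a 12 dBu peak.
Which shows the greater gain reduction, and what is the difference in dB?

A: 3 dB over, compressed to 0.3 dB over, so 2.7 dB of GR.
B: 7 dB over, compressed to 1.75 dB over, so 5.25 dB of GR.
B applies 2.55 dB more gain reduction.

B, by 2.55 dB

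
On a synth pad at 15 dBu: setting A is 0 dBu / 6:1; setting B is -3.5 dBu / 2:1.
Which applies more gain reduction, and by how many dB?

A, by 3.25 dB

A: overshoot 15 dB → output overshoot 2.5 dB → GR 12.5 dB.
B: overshoot 18.5 dB → output overshoot 9.25 dB → GR 9.25 dB.
Difference: 3.25 dB in favour of A.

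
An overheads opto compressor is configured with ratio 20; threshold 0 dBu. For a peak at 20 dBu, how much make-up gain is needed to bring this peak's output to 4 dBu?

3 dB

Without make-up, output = threshold + overshoot/20 = 0 + 1 = 1 dBu.
Gap to target: 3 dB.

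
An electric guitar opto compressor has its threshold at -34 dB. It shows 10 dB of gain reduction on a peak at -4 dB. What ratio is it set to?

Input overshoot = -4 − (-34) = 30 dB.
Output overshoot = 30 − 10 = 20 dB.
Ratio = input overshoot / output overshoot = 30 / 20 = 1.5.

1.5:1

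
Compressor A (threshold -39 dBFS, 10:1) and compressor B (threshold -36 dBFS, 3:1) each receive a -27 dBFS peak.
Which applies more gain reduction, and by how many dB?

A: 12 dB over, compressed to 1.2 dB over, so 10.8 dB of GR.
B: 9 dB over, compressed to 3 dB over, so 6 dB of GR.
A reduces 4.8 dB more.

A, by 4.8 dB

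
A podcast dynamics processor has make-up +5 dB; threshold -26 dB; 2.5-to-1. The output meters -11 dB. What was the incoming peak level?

-1 dB

Remove make-up: -11 − 5 = -16 dB.
Post-compression overshoot = -16 − (-26) = 10 dB.
Undo the ratio: input overshoot = 10 × 2.5 = 25 dB, giving input = -1 dB.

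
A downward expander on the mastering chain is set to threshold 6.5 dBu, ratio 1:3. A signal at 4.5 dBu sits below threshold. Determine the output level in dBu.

0.5 dBu

Below threshold, a 1:3 expander applies gain = (3−1)×(T − x) of attenuation.
(3−1) × 2 = 4 dB, so output = 4.5 − 4 = 0.5 dBu.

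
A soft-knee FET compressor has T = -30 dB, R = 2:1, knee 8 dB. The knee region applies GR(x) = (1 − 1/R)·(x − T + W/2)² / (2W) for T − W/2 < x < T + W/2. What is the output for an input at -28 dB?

-29.125 dB

x − T + W/2 = -28 − (-30) + 4 = 6.
GR = (1 − 1/2) × 6² / 16 = 0.5 × 36 / 16 = 1.125 dB.
Output = -28 − 1.125 = -29.125 dB.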